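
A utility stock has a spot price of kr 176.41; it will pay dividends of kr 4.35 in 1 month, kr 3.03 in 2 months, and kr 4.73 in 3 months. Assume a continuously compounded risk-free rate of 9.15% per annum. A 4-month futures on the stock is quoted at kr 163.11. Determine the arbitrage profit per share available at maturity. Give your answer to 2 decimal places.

kr 6.47 per share

PV(dividends) I = 4.35·e^(−0.0915·1/12) + 3.03·e^(−0.0915·2/12) + 4.73·e^(−0.0915·3/12) = 11.9241
Fair futures F* = (S − I)·e^(rT) = (176.41 − 11.9241)·e^0.030500 = 164.4859 × 1.030970 = 169.5800
Market kr 163.11 < fair 169.5800: forward underpriced → reverse cash-and-carry (short the stock, invest proceeds at r, pay the dividends, go long the forward).
Profit at T = |F_mkt − F*| = |163.11 − 169.5800| = kr 6.47 per share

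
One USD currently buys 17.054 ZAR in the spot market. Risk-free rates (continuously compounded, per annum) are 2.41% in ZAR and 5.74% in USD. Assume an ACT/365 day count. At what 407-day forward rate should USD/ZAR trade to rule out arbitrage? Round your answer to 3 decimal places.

16.432

F = S·e^((r_ZAR − r_USD)T) = 17.054 · e^((0.0241 − 0.0574) × 407/365)
= 17.054 · e^-0.037132 = 17.054 × 0.963549
F = 16.432 ZAR per USD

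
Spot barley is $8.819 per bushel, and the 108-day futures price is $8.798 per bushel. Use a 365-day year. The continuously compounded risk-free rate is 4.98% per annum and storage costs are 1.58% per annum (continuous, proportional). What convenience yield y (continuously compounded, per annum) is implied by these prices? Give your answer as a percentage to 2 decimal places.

7.37%

F = S·e^((r+u−y)T) ⇒ (r+u−y) = ln(F/S)/T
ln(8.798/8.819) = -0.002384; /T ⇒ -0.008057
y = r + u − ln(F/S)/T = 0.0498 + 0.0158 + 0.008057 = 0.073657
y = 7.37%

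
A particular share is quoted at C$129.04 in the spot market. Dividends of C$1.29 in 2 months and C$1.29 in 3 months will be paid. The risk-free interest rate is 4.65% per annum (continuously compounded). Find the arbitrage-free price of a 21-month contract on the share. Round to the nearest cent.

PV(dividends) I = 1.29·e^(−0.0465·2/12) + 1.29·e^(−0.0465·3/12)
I = 1.2800 + 1.2751 = 2.5551
F = (S − I)·e^(rT) = (129.04 − 2.5551) · e^(0.0465·21/12)
= 126.4849 · e^0.081375 = 126.4849 × 1.084778 = C$137.21

C$137.21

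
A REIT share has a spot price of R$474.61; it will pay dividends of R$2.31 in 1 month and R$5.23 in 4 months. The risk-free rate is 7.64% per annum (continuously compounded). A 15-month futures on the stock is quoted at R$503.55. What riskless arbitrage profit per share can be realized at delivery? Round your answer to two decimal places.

PV(dividends) I = 2.31·e^(−0.0764·1/12) + 5.23·e^(−0.0764·4/12) = 7.3938
Fair futures F* = (S − I)·e^(rT) = (474.61 − 7.3938)·e^0.095500 = 467.2162 × 1.100209 = 514.0355
Market R$503.55 < fair 514.0355: forward underpriced → reverse cash-and-carry (short the stock, invest proceeds at r, pay the dividends, go long the forward).
Profit at T = |F_mkt − F*| = |503.55 − 514.0355| = R$10.49 per share

R$10.49 per share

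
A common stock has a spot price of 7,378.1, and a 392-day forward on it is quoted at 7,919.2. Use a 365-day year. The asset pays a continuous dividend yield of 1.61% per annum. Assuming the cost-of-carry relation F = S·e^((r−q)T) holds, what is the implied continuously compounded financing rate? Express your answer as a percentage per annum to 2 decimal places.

8.20%

From F = S·e^((r−q)T): (r − q) = ln(F/S)/T
ln(7919.2/7378.1) = ln(1.073339) = 0.070774
(r − q) = 0.070774 / (392/365) = 0.065899
r = ln(F/S)/T + q = 0.065899 + 0.0161 = 0.081999
r = 8.20%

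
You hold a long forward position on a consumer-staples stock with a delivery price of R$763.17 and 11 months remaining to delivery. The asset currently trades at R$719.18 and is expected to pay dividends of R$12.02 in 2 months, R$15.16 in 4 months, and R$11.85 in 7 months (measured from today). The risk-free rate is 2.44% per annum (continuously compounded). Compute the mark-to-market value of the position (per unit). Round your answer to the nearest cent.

PV(remaining dividends) I = 12.02·e^(−0.0244·2/12) + 15.16·e^(−0.0244·4/12) + 11.85·e^(−0.0244·7/12) = 38.6909
Current forward F = (S − I)·e^(rT) = (719.18 − 38.6909)·e^(0.0244·11/12) = 680.4891 × 1.022619 = 695.8811
Value (long) = (F − K)·e^(−rT) = (695.8811 − 763.17) × 0.977882 = -65.8006
Value = -R$65.80

-R$65.80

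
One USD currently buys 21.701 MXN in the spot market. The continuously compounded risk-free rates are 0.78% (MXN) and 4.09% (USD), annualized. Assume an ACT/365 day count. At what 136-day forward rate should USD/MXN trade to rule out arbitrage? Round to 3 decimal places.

F = S·e^((r_MXN − r_USD)T) = 21.701 · e^((0.0078 − 0.0409) × 136/365)
= 21.701 · e^-0.012333 = 21.701 × 0.987743
F = 21.435 MXN per USD

21.435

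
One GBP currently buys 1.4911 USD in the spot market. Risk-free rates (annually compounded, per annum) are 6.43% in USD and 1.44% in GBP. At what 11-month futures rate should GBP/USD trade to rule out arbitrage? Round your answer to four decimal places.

By covered interest parity, F = S · (1+r_USD)^T / (1+r_GBP)^T
= 1.4911 × 1.058787 / 1.013192 = 1.4911 × 1.045001
F = 1.5582 USD per GBP

1.5582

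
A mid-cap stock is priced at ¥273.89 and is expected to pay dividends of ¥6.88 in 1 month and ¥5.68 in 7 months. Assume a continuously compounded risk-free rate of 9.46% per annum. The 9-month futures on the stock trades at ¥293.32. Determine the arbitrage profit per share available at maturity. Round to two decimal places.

PV(dividends) I = 6.88·e^(−0.0946·1/12) + 5.68·e^(−0.0946·7/12) = 12.2010
Fair futures F* = (S − I)·e^(rT) = (273.89 − 12.2010)·e^0.070950 = 261.6890 × 1.073528 = 280.9305
Market ¥293.32 > fair 280.9305: forward overpriced → cash-and-carry (borrow at r, buy the stock and collect the dividends, short the forward).
Profit at T = |F_mkt − F*| = |293.32 − 280.9305| = ¥12.39 per share

¥12.39 per share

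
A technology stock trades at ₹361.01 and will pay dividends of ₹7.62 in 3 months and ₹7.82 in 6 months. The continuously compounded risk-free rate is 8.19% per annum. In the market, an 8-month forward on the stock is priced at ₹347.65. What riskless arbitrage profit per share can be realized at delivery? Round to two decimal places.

₹17.81 per share

PV(dividends) I = 7.62·e^(−0.0819·3/12) + 7.82·e^(−0.0819·6/12) = 14.9718
Fair forward F* = (S − I)·e^(rT) = (361.01 − 14.9718)·e^0.054600 = 346.0382 × 1.056118 = 365.4572
Market ₹347.65 < fair 365.4572: forward underpriced → reverse cash-and-carry (short the stock, invest proceeds at r, pay the dividends, go long the forward).
Profit at T = |F_mkt − F*| = |347.65 − 365.4572| = ₹17.81 per share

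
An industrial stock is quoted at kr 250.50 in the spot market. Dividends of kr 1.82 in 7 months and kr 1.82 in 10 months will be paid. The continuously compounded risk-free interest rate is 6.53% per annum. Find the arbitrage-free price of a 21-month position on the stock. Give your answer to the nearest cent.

kr 276.93

PV(dividends) I = 1.82·e^(−0.0653·7/12) + 1.82·e^(−0.0653·10/12)
I = 1.7520 + 1.7236 = 3.4756
F = (S − I)·e^(rT) = (250.50 − 3.4756) · e^(0.0653·21/12)
= 247.0244 · e^0.114275 = 247.0244 × 1.121060 = kr 276.93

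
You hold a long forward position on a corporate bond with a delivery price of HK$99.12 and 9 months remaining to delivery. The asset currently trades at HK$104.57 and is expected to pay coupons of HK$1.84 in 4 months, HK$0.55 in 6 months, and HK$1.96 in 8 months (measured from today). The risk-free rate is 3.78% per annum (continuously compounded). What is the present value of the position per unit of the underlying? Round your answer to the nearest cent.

PV(remaining coupons) I = 1.84·e^(−0.0378·4/12) + 0.55·e^(−0.0378·6/12) + 1.96·e^(−0.0378·8/12) = 4.2679
Current forward F = (S − I)·e^(rT) = (104.57 − 4.2679)·e^(0.0378·9/12) = 100.3021 × 1.028756 = 103.1864
Value (long) = (F − K)·e^(−rT) = (103.1864 − 99.12) × 0.972048 = 3.9527
Value = HK$3.95

HK$3.95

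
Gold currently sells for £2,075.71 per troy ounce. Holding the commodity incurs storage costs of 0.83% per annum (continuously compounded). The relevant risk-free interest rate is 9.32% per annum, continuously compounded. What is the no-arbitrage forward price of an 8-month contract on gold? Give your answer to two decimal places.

£2,221.03 per troy ounce

Net carry = r + u − y = 0.0932 + 0.0083 − 0.0000 = 0.1015
F = S·e^((r+u−y)T) = 2075.71 · e^(0.1015 × 8/12) = 2075.71 · e^0.06766667
= 2075.71 × 1.07000858 = £2,221.03 per troy ounce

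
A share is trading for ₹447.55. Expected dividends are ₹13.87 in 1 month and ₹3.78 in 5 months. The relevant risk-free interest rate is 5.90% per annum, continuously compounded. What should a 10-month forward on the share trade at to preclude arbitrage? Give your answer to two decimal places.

₹451.73

PV(dividends) I = 13.87·e^(−0.0590·1/12) + 3.78·e^(−0.0590·5/12)
I = 13.8020 + 3.6882 = 17.4902
F = (S − I)·e^(rT) = (447.55 − 17.4902) · e^(0.0590·10/12)
= 430.0598 · e^0.049167 = 430.0598 × 1.050396 = ₹451.73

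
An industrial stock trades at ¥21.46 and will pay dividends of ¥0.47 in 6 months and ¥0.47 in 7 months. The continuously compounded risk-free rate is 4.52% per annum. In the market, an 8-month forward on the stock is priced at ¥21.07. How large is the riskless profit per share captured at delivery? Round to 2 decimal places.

PV(dividends) I = 0.47·e^(−0.0452·6/12) + 0.47·e^(−0.0452·7/12) = 0.9173
Fair forward F* = (S − I)·e^(rT) = (21.46 − 0.9173)·e^0.030133 = 20.5427 × 1.030592 = 21.1711
Market ¥21.07 < fair 21.1711: forward underpriced → reverse cash-and-carry (short the stock, invest proceeds at r, pay the dividends, go long the forward).
Profit at T = |F_mkt − F*| = |21.07 − 21.1711| = ¥0.10 per share

¥0.10 per share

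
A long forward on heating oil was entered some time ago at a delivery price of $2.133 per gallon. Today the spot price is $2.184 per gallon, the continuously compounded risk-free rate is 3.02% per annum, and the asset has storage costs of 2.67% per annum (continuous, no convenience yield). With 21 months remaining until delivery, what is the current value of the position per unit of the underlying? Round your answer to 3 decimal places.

$0.265 per gallon

Current fair forward for the remaining 21 months: F = S·e^((r + u)·T), (r + u) = 0.0302 + 0.0267 = 0.0569
F = 2.184 · e^(0.0569 × 21/12) = 2.184 × 1.104701 = 2.4127
Value of long forward = (F − K)·e^(−rT) = (2.4127 − 2.133) · e^(−0.0302·21/12)
= 0.2797 × 0.948522 = 0.265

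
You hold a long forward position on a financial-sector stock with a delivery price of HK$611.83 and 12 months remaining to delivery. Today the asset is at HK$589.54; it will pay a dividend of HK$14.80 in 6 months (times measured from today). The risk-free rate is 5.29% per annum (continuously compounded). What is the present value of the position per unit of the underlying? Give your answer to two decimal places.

-HK$5.18

PV(remaining dividends) I = 14.80·e^(−0.0529·6/12) = 14.4137
Current forward F = (S − I)·e^(rT) = (589.54 − 14.4137)·e^(0.0529·12/12) = 575.1263 × 1.054324 = 606.3695
Value (long) = (F − K)·e^(−rT) = (606.3695 − 611.83) × 0.948475 = -5.1791
Value = -HK$5.18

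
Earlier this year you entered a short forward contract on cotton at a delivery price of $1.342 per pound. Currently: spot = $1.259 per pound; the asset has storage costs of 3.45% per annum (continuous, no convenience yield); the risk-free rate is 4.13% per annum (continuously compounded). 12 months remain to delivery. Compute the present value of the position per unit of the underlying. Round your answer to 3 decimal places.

-$0.015 per pound

Current fair forward for the remaining 12 months: F = S·e^((r + u)·T), (r + u) = 0.0413 + 0.0345 = 0.0758
F = 1.259 · e^(0.0758 × 12/12) = 1.259 × 1.078747 = 1.3581
Value of long forward = (F − K)·e^(−rT) = (1.3581 − 1.342) · e^(−0.0413·12/12)
= 0.0161 × 0.959541 = 0.015
Short position value = −(long value) = -$0.015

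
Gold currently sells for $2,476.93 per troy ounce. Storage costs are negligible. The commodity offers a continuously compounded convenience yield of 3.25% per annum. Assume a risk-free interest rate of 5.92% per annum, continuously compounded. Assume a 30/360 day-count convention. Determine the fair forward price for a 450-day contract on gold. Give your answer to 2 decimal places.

Net carry = r + u − y = 0.0592 + 0.0000 − 0.0325 = 0.0267
F = S·e^((r+u−y)T) = 2476.93 · e^(0.0267 × 450/360) = 2476.93 · e^0.03337500
= 2476.93 × 1.03393819 = $2,560.99 per troy ounce

$2,560.99 per troy ounce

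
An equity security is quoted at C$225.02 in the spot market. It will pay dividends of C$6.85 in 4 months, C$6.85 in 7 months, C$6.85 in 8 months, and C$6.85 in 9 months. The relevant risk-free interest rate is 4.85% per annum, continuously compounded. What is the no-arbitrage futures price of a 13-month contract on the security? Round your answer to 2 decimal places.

C$209.09

PV(dividends) I = 6.85·e^(−0.0485·4/12) + 6.85·e^(−0.0485·7/12) + 6.85·e^(−0.0485·8/12) + 6.85·e^(−0.0485·9/12)
I = 6.7401 + 6.6589 + 6.6321 + 6.6053 = 26.6364
F = (S − I)·e^(rT) = (225.02 − 26.6364) · e^(0.0485·13/12)
= 198.3836 · e^0.052542 = 198.3836 × 1.053947 = C$209.09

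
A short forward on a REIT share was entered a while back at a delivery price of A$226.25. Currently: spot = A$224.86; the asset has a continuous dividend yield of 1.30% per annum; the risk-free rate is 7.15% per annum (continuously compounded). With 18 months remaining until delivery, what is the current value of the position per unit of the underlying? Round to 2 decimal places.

Current fair forward for the remaining 18 months: F = S·e^((r − q)·T), (r − q) = 0.0715 − 0.0130 = 0.0585
F = 224.86 · e^(0.0585 × 18/12) = 224.86 × 1.091715 = 245.4830
Value of long forward = (F − K)·e^(−rT) = (245.4830 − 226.25) · e^(−0.0715·18/12)
= 19.2330 × 0.898301 = 17.28
Short position value = −(long value) = -A$17.28

-A$17.28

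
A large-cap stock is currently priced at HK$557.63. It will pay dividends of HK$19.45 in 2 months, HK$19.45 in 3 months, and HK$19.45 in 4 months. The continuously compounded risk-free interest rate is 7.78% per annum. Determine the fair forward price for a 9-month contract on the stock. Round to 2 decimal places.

HK$530.47

PV(dividends) I = 19.45·e^(−0.0778·2/12) + 19.45·e^(−0.0778·3/12) + 19.45·e^(−0.0778·4/12)
I = 19.1994 + 19.0754 + 18.9521 = 57.2269
F = (S − I)·e^(rT) = (557.63 − 57.2269) · e^(0.0778·9/12)
= 500.4031 · e^0.058350 = 500.4031 × 1.060086 = HK$530.47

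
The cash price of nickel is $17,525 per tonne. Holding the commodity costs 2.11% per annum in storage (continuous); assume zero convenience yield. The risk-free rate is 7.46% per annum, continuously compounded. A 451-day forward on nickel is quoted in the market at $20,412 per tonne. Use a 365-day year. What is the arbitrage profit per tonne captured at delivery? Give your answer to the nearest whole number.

$687 per tonne

Fair forward: F* = S·e^(carry·T), with carry = (r + u) = 0.0746 + 0.0211 = 0.0957
F* = 17525 · e^(0.0957 × 451/365) = 17525 · e^0.118248 = 17525 × 1.125523 = $19724.7906
Market $20412 > fair $19724.7906: forward overpriced → cash-and-carry (buy spot, short the forward).
At maturity, profit = |F_mkt − F*| = |20412 − 19724.7906| = $687 per tonne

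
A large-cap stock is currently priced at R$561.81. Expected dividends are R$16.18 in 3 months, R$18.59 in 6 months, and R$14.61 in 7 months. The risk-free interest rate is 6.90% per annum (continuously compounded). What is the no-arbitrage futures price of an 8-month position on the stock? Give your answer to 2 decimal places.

R$538.11

PV(dividends) I = 16.18·e^(−0.0690·3/12) + 18.59·e^(−0.0690·6/12) + 14.61·e^(−0.0690·7/12)
I = 15.9033 + 17.9596 + 14.0336 = 47.8965
F = (S − I)·e^(rT) = (561.81 − 47.8965) · e^(0.0690·8/12)
= 513.9135 · e^0.046000 = 513.9135 × 1.047074 = R$538.11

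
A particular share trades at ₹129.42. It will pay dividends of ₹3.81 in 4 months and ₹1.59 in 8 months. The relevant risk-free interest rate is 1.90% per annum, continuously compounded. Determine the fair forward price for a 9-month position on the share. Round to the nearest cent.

PV(dividends) I = 3.81·e^(−0.0190·4/12) + 1.59·e^(−0.0190·8/12)
I = 3.7859 + 1.5700 = 5.3559
F = (S − I)·e^(rT) = (129.42 − 5.3559) · e^(0.0190·9/12)
= 124.0641 · e^0.014250 = 124.0641 × 1.014352 = ₹125.84

₹125.84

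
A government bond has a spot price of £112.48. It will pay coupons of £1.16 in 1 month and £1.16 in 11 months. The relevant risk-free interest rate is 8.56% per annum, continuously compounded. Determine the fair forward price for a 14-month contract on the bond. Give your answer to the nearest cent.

£121.84

PV(coupons) I = 1.16·e^(−0.0856·1/12) + 1.16·e^(−0.0856·11/12)
I = 1.1518 + 1.0725 = 2.2243
F = (S − I)·e^(rT) = (112.48 − 2.2243) · e^(0.0856·14/12)
= 110.2557 · e^0.099867 = 110.2557 × 1.105024 = £121.84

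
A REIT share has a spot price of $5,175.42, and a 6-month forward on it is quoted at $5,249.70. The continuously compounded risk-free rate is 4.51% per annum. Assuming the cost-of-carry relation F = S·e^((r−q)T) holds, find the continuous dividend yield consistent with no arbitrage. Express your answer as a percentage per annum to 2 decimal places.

1.66%

From F = S·e^((r−q)T): (r − q) = ln(F/S)/T
ln(5249.70/5175.42) = ln(1.014352) = 0.014250
(r − q) = 0.014250 / (6/12) = 0.028500
q = r − ln(F/S)/T = 0.0451 − 0.028500 = 0.016600
q = 1.66%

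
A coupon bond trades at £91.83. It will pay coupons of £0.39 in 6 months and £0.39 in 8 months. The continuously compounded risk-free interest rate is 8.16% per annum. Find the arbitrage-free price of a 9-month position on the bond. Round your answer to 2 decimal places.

PV(coupons) I = 0.39·e^(−0.0816·6/12) + 0.39·e^(−0.0816·8/12)
I = 0.3744 + 0.3694 = 0.7438
F = (S − I)·e^(rT) = (91.83 − 0.7438) · e^(0.0816·9/12)
= 91.0862 · e^0.061200 = 91.0862 × 1.063112 = £96.83

£96.83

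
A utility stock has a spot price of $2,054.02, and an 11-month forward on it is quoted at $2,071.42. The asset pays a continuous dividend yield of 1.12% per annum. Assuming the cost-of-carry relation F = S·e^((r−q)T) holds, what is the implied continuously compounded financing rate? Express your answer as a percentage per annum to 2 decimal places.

2.04%

From F = S·e^((r−q)T): (r − q) = ln(F/S)/T
ln(2071.42/2054.02) = ln(1.008471) = 0.008435
(r − q) = 0.008435 / (11/12) = 0.009202
r = ln(F/S)/T + q = 0.009202 + 0.0112 = 0.020402
r = 2.04%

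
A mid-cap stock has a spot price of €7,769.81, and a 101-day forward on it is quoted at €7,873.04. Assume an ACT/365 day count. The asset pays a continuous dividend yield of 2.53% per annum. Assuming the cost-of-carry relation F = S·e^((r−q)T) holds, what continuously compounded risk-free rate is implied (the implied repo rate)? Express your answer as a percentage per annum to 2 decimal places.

7.30%

From F = S·e^((r−q)T): (r − q) = ln(F/S)/T
ln(7873.04/7769.81) = ln(1.013286) = 0.013199
(r − q) = 0.013199 / (101/365) = 0.047699
r = ln(F/S)/T + q = 0.047699 + 0.0253 = 0.072999
r = 7.30%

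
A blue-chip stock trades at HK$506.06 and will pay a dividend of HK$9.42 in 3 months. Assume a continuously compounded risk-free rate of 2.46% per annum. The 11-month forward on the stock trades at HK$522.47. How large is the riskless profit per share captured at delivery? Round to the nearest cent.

PV(dividends) I = 9.42·e^(−0.0246·3/12) = 9.3622
Fair forward F* = (S − I)·e^(rT) = (506.06 − 9.3622)·e^0.022550 = 496.6978 × 1.022806 = 508.0255
Market HK$522.47 > fair 508.0255: forward overpriced → cash-and-carry (borrow at r, buy the stock and collect the dividends, short the forward).
Profit at T = |F_mkt − F*| = |522.47 − 508.0255| = HK$14.44 per share

HK$14.44 per share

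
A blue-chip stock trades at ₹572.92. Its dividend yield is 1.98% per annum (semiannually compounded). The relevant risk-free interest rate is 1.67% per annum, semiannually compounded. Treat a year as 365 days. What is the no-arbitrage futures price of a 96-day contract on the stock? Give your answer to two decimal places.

₹572.46

F = S · (1+r/2)^(2T) / (1+q/2)^(2T)
= 572.92 × 1.004384 / 1.005196 = 572.92 × 0.999192
F = ₹572.46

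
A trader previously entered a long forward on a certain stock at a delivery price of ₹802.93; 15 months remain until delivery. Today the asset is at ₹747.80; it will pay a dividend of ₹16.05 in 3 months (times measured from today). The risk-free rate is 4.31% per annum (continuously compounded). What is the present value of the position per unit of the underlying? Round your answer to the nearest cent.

-₹28.89

PV(remaining dividends) I = 16.05·e^(−0.0431·3/12) = 15.8780
Current forward F = (S − I)·e^(rT) = (747.80 − 15.8780)·e^(0.0431·15/12) = 731.9220 × 1.055353 = 772.4361
Value (long) = (F − K)·e^(−rT) = (772.4361 − 802.93) × 0.947551 = -28.8945
Value = -₹28.89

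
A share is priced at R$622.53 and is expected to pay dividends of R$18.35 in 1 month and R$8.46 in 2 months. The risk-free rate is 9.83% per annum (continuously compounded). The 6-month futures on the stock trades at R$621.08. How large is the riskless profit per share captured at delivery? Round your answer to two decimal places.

PV(dividends) I = 18.35·e^(−0.0983·1/12) + 8.46·e^(−0.0983·2/12) = 26.5228
Fair futures F* = (S − I)·e^(rT) = (622.53 − 26.5228)·e^0.049150 = 596.0072 × 1.050378 = 626.0329
Market R$621.08 < fair 626.0329: forward underpriced → reverse cash-and-carry (short the stock, invest proceeds at r, pay the dividends, go long the forward).
Profit at T = |F_mkt − F*| = |621.08 − 626.0329| = R$4.95 per share

R$4.95 per share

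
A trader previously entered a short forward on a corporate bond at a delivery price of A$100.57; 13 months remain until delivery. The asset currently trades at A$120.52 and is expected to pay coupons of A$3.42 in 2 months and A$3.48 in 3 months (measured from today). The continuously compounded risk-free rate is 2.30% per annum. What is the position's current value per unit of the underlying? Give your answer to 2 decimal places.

-A$15.56

PV(remaining coupons) I = 3.42·e^(−0.0230·2/12) + 3.48·e^(−0.0230·3/12) = 6.8670
Current forward F = (S − I)·e^(rT) = (120.52 − 6.8670)·e^(0.0230·13/12) = 113.6530 × 1.025230 = 116.5205
Value (long) = (F − K)·e^(−rT) = (116.5205 − 100.57) × 0.975391 = 15.5580
Short position value = −(long value) = -A$15.56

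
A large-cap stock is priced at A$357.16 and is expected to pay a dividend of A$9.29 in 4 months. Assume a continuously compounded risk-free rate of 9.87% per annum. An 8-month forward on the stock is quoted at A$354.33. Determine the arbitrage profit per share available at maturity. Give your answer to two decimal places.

PV(dividends) I = 9.29·e^(−0.0987·4/12) = 8.9893
Fair forward F* = (S − I)·e^(rT) = (357.16 − 8.9893)·e^0.065800 = 348.1707 × 1.068013 = 371.8508
Market A$354.33 < fair 371.8508: forward underpriced → reverse cash-and-carry (short the stock, invest proceeds at r, pay the dividends, go long the forward).
Profit at T = |F_mkt − F*| = |354.33 − 371.8508| = A$17.52 per share

A$17.52 per share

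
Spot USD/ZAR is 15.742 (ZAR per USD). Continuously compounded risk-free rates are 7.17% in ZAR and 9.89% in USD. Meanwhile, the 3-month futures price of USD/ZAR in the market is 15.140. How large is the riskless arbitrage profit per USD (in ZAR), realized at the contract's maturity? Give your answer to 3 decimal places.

0.495 per USD (in ZAR)

Fair futures: F* = S·e^(carry·T), with carry = (r_ZAR − r_USD) = 0.0717 − 0.0989 = -0.0272
F* = 15.742 · e^(-0.0272 × 3/12) = 15.742 · e^-0.006800 = 15.742 × 0.993223 = 15.6353
Market 15.140 < fair 15.6353: forward underpriced → reverse cash-and-carry (short spot, go long the forward).
At maturity, profit = |F_mkt − F*| = |15.140 − 15.6353| = 0.495 per USD (in ZAR)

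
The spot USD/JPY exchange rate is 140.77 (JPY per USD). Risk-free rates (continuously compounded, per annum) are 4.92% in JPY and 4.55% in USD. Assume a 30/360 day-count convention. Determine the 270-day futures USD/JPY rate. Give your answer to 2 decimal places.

141.16

F = S·e^((r_JPY − r_USD)T) = 140.77 · e^((0.0492 − 0.0455) × 270/360)
= 140.77 · e^0.002775 = 140.77 × 1.002779
F = 141.16 JPY per USD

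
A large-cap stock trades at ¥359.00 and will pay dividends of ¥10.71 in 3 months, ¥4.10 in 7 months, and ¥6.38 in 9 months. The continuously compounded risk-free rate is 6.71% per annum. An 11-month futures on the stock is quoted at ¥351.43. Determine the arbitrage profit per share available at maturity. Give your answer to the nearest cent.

¥8.50 per share

PV(dividends) I = 10.71·e^(−0.0671·3/12) + 4.10·e^(−0.0671·7/12) + 6.38·e^(−0.0671·9/12) = 20.5413
Fair futures F* = (S − I)·e^(rT) = (359.00 − 20.5413)·e^0.061508 = 338.4587 × 1.063439 = 359.9302
Market ¥351.43 < fair 359.9302: forward underpriced → reverse cash-and-carry (short the stock, invest proceeds at r, pay the dividends, go long the forward).
Profit at T = |F_mkt − F*| = |351.43 − 359.9302| = ¥8.50 per share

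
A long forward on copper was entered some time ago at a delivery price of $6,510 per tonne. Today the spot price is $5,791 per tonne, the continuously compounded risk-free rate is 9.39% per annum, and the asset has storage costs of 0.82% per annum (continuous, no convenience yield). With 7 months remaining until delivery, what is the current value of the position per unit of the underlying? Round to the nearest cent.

-$344.24 per tonne

Current fair forward for the remaining 7 months: F = S·e^((r + u)·T), (r + u) = 0.0939 + 0.0082 = 0.1021
F = 5791 · e^(0.1021 × 7/12) = 5791 × 1.06136767 = 6146.3802
Value of long forward = (F − K)·e^(−rT) = (6146.3802 − 6510) · e^(−0.0939·7/12)
= -363.6198 × 0.94669813 = -344.24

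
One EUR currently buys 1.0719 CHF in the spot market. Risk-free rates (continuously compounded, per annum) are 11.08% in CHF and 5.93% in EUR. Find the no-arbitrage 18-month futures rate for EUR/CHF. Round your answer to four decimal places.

1.1580

F = S·e^((r_CHF − r_EUR)T) = 1.0719 · e^((0.1108 − 0.0593) × 18/12)
= 1.0719 · e^0.077250 = 1.0719 × 1.080312
F = 1.1580 CHF per EUR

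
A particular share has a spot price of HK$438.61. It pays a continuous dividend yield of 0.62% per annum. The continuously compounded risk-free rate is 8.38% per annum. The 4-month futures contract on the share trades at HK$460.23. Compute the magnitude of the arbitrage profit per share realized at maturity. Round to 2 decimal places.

Fair futures: F* = S·e^(carry·T), with carry = (r − q) = 0.0838 − 0.0062 = 0.0776
F* = 438.61 · e^(0.0776 × 4/12) = 438.61 · e^0.025867 = 438.61 × 1.026204 = HK$450.1033
Market HK$460.23 > fair HK$450.1033: forward overpriced → cash-and-carry (buy spot, short the forward).
At maturity, profit = |F_mkt − F*| = |460.23 − 450.1033| = HK$10.13 per share

HK$10.13 per share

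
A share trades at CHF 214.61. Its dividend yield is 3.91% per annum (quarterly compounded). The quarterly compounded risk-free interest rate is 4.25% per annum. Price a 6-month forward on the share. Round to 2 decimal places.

F = S · (1+r/4)^(4T) / (1+q/4)^(4T)
= 214.61 × 1.021363 / 1.019646 = 214.61 × 1.001684
F = CHF 214.97

CHF 214.97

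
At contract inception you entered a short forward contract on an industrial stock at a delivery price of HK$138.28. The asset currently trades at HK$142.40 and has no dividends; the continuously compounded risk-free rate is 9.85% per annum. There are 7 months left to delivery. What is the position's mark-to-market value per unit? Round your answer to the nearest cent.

Current fair forward for the remaining 7 months: F = S·e^(r·T), r = 0.0985
F = 142.40 · e^(0.0985 × 7/12) = 142.40 × 1.059141 = 150.8217
Value of long forward = (F − K)·e^(−rT) = (150.8217 − 138.28) · e^(−0.0985·7/12)
= 12.5417 × 0.944161 = 11.84
Short position value = −(long value) = -HK$11.84

-HK$11.84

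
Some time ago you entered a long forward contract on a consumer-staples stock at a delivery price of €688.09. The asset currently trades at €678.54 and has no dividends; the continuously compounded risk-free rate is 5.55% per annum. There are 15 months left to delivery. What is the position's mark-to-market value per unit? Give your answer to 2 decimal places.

Current fair forward for the remaining 15 months: F = S·e^(r·T), r = 0.0555
F = 678.54 · e^(0.0555 × 15/12) = 678.54 × 1.071838 = 727.2850
Value of long forward = (F − K)·e^(−rT) = (727.2850 − 688.09) · e^(−0.0555·15/12)
= 39.1950 × 0.932977 = 36.57

€36.57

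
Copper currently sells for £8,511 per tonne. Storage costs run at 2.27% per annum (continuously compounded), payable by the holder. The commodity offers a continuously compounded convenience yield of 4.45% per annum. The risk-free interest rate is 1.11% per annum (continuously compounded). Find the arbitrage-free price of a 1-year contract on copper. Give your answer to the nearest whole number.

Net carry = r + u − y = 0.0111 + 0.0227 − 0.0445 = -0.0107
F = S·e^((r+u−y)T) = 8511 · e^(-0.0107 × 12/12) = 8511 · e^-0.010700
= 8511 × 0.989357 = £8,420 per tonne

£8,420 per tonne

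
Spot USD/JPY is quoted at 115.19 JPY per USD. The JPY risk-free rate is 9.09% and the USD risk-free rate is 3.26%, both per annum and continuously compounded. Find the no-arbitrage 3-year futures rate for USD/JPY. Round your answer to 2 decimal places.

137.21

F = S·e^((r_JPY − r_USD)T) = 115.19 · e^((0.0909 − 0.0326) × 3)
= 115.19 · e^0.174900 = 115.19 × 1.191127
F = 137.21 JPY per USD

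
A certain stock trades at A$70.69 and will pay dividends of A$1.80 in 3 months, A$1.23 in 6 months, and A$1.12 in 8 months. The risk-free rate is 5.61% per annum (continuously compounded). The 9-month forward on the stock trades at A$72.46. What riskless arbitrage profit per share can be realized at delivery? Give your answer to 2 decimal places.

A$2.96 per share

PV(dividends) I = 1.80·e^(−0.0561·3/12) + 1.23·e^(−0.0561·6/12) + 1.12·e^(−0.0561·8/12) = 4.0498
Fair forward F* = (S − I)·e^(rT) = (70.69 − 4.0498)·e^0.042075 = 66.6402 × 1.042973 = 69.5039
Market A$72.46 > fair 69.5039: forward overpriced → cash-and-carry (borrow at r, buy the stock and collect the dividends, short the forward).
Profit at T = |F_mkt − F*| = |72.46 − 69.5039| = A$2.96 per share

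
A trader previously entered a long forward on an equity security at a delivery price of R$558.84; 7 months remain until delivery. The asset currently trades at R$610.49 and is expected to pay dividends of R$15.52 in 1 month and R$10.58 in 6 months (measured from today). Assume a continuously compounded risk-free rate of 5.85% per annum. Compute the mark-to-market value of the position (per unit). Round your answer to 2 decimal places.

PV(remaining dividends) I = 15.52·e^(−0.0585·1/12) + 10.58·e^(−0.0585·6/12) = 25.7195
Current forward F = (S − I)·e^(rT) = (610.49 − 25.7195)·e^(0.0585·7/12) = 584.7705 × 1.034714 = 605.0702
Value (long) = (F − K)·e^(−rT) = (605.0702 − 558.84) × 0.966451 = 44.6792
Value = R$44.68

R$44.68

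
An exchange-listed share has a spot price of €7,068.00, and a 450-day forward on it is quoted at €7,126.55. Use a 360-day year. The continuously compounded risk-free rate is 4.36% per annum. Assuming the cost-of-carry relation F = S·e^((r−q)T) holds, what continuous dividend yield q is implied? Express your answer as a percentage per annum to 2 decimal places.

3.70%

From F = S·e^((r−q)T): (r − q) = ln(F/S)/T
ln(7126.55/7068.00) = ln(1.008284) = 0.008250
(r − q) = 0.008250 / (450/360) = 0.006600
q = r − ln(F/S)/T = 0.0436 − 0.006600 = 0.037000
q = 3.70%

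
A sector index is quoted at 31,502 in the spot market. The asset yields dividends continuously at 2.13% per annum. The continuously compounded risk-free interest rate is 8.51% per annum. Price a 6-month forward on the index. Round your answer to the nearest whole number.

32,523

F = S·e^((r − q)T) = 31502 · e^((0.0851 − 0.0213) × 6/12)
= 31502 · e^0.031900 = 31502 × 1.032414
F = 32,523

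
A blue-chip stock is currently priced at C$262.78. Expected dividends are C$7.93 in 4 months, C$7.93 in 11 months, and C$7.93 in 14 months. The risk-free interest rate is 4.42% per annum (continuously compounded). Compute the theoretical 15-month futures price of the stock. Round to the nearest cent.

C$253.44

PV(dividends) I = 7.93·e^(−0.0442·4/12) + 7.93·e^(−0.0442·11/12) + 7.93·e^(−0.0442·14/12)
I = 7.8140 + 7.6151 + 7.5314 = 22.9605
F = (S − I)·e^(rT) = (262.78 − 22.9605) · e^(0.0442·15/12)
= 239.8195 · e^0.055250 = 239.8195 × 1.056805 = C$253.44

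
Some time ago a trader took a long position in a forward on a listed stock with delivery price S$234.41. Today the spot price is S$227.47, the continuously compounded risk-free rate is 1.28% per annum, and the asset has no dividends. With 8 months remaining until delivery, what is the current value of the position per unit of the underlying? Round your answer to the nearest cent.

-S$4.95

Current fair forward for the remaining 8 months: F = S·e^(r·T), r = 0.0128
F = 227.47 · e^(0.0128 × 8/12) = 227.47 × 1.008570 = 229.4194
Value of long forward = (F − K)·e^(−rT) = (229.4194 − 234.41) · e^(−0.0128·8/12)
= -4.9906 × 0.991503 = -4.95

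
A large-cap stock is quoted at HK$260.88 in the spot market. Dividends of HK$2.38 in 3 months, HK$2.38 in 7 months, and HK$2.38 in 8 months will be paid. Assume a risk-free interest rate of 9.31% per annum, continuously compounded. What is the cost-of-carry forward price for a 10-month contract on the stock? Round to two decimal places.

HK$274.56

PV(dividends) I = 2.38·e^(−0.0931·3/12) + 2.38·e^(−0.0931·7/12) + 2.38·e^(−0.0931·8/12)
I = 2.3252 + 2.2542 + 2.2368 = 6.8162
F = (S − I)·e^(rT) = (260.88 − 6.8162) · e^(0.0931·10/12)
= 254.0638 · e^0.077583 = 254.0638 × 1.080672 = HK$274.56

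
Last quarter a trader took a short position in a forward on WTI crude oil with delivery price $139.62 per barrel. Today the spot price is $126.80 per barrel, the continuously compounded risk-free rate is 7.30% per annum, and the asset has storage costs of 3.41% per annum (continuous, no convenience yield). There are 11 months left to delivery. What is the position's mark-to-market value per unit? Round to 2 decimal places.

-$0.24 per barrel

Current fair forward for the remaining 11 months: F = S·e^((r + u)·T), (r + u) = 0.0730 + 0.0341 = 0.1071
F = 126.80 · e^(0.1071 × 11/12) = 126.80 × 1.103156 = 139.8802
Value of long forward = (F − K)·e^(−rT) = (139.8802 − 139.62) · e^(−0.0730·11/12)
= 0.2602 × 0.935273 = 0.24
Short position value = −(long value) = -$0.24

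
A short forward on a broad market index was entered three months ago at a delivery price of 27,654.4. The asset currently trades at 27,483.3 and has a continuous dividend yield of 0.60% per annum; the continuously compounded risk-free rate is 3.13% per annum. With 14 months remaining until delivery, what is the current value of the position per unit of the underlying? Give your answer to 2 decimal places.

-628.82

Current fair forward for the remaining 14 months: F = S·e^((r − q)·T), (r − q) = 0.0313 − 0.0060 = 0.0253
F = 27483.3 · e^(0.0253 × 14/12) = 27483.3 × 1.02995660 = 28306.6062
Value of long forward = (F − K)·e^(−rT) = (28306.6062 − 27654.4) · e^(−0.0313·14/12)
= 652.2062 × 0.96414202 = 628.82
Short position value = −(long value) = -628.82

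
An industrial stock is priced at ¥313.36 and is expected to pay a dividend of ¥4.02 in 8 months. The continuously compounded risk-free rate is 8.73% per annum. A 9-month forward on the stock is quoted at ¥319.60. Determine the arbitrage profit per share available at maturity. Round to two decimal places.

¥10.91 per share

PV(dividends) I = 4.02·e^(−0.0873·8/12) = 3.7927
Fair forward F* = (S − I)·e^(rT) = (313.36 − 3.7927)·e^0.065475 = 309.5673 × 1.067666 = 330.5145
Market ¥319.60 < fair 330.5145: forward underpriced → reverse cash-and-carry (short the stock, invest proceeds at r, pay the dividends, go long the forward).
Profit at T = |F_mkt − F*| = |319.60 − 330.5145| = ¥10.91 per share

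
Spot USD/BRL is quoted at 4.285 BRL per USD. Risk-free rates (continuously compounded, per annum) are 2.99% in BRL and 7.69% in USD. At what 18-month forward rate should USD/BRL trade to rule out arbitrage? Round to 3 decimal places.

F = S·e^((r_BRL − r_USD)T) = 4.285 · e^((0.0299 − 0.0769) × 18/12)
= 4.285 · e^-0.070500 = 4.285 × 0.931928
F = 3.993 BRL per USD

3.993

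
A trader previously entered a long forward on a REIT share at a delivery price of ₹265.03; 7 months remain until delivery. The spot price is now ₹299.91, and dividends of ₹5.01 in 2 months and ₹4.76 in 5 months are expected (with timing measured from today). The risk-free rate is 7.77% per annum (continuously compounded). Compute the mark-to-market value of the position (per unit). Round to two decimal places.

PV(remaining dividends) I = 5.01·e^(−0.0777·2/12) + 4.76·e^(−0.0777·5/12) = 9.5539
Current forward F = (S − I)·e^(rT) = (299.91 − 9.5539)·e^(0.0777·7/12) = 290.3561 × 1.046368 = 303.8193
Value (long) = (F − K)·e^(−rT) = (303.8193 − 265.03) × 0.955687 = 37.0704
Value = ₹37.07

₹37.07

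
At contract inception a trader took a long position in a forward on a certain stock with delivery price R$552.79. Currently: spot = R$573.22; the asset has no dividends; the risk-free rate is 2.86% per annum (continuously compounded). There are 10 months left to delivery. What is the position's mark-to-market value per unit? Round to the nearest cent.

R$33.45

Current fair forward for the remaining 10 months: F = S·e^(r·T), r = 0.0286
F = 573.22 · e^(0.0286 × 10/12) = 573.22 × 1.024120 = 587.0461
Value of long forward = (F − K)·e^(−rT) = (587.0461 − 552.79) · e^(−0.0286·10/12)
= 34.2561 × 0.976448 = 33.45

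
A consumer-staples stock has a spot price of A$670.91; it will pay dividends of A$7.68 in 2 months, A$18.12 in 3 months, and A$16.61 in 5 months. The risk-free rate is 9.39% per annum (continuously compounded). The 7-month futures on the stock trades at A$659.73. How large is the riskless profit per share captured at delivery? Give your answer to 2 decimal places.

PV(dividends) I = 7.68·e^(−0.0939·2/12) + 18.12·e^(−0.0939·3/12) + 16.61·e^(−0.0939·5/12) = 41.2330
Fair futures F* = (S − I)·e^(rT) = (670.91 − 41.2330)·e^0.054775 = 629.6770 × 1.056303 = 665.1297
Market A$659.73 < fair 665.1297: forward underpriced → reverse cash-and-carry (short the stock, invest proceeds at r, pay the dividends, go long the forward).
Profit at T = |F_mkt − F*| = |659.73 − 665.1297| = A$5.40 per share

A$5.40 per share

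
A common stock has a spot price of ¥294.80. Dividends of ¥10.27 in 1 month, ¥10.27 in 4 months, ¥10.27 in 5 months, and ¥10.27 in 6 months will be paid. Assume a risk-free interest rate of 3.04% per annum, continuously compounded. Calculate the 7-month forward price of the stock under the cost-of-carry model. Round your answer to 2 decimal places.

PV(dividends) I = 10.27·e^(−0.0304·1/12) + 10.27·e^(−0.0304·4/12) + 10.27·e^(−0.0304·5/12) + 10.27·e^(−0.0304·6/12)
I = 10.2440 + 10.1665 + 10.1407 + 10.1151 = 40.6663
F = (S − I)·e^(rT) = (294.80 − 40.6663) · e^(0.0304·7/12)
= 254.1337 · e^0.017733 = 254.1337 × 1.017891 = ¥258.68

¥258.68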